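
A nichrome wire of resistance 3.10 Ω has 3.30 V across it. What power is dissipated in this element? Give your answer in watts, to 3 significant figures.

With V across and R both known, P = V²/R gives the dissipation directly.
P = (3.30 V)² / 3.10 Ω = 3.513 W

3.51 W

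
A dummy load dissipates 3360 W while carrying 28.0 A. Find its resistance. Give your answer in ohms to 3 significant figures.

The two known quantities fix the third via R = P / I².
R = 3360 / (28.00)² = 4.286 Ω

4.29 Ω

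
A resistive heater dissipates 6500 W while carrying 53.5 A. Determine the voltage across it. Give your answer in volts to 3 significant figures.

The two known quantities fix the third via V = P / I.
V = 6500 / 53.50 = 121.5 V

121 V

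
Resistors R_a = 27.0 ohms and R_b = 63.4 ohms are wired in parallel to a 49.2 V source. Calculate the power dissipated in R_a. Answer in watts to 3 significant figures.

Every branch has 49.2 V across it, so for R_a the power is simply V²/R.
P_R_a = V² / R_a = (49.2)² / 27.0 Ω = 89.65 W

89.7 W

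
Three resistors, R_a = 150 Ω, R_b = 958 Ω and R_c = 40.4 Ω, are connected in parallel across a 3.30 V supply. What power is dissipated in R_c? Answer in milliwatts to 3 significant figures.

R_c sits directly across the source, so P = V²/R with V = 3.30 V.
P_R_c = V² / R_c = (3.30)² / 40.4 Ω = 0.2696 W

270 mW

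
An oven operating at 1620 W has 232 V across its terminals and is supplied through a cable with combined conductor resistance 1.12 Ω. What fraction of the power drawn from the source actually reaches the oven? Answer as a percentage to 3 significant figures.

I = P / V = 1620 / 232 = 6.983 A through the cable.
P_line = I² R_line = (6.983)² × 1.12 = 54.61 W
P_source = P_load + P_line = 1620 + 54.61 = 1675 W
η = P_load / P_source = 1620 / 1675 = 0.9674

96.7 %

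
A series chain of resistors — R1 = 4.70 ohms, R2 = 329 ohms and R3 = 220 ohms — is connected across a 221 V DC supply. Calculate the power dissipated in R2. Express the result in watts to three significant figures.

52.4 W

The current is common to all series resistors; compute it, then apply P = I²R for the target.
R_total = 4.70 + 329 + 220 = 553.7 Ω
I = V / R_total = 221 / 553.7 = 0.3991 A
P_R2 = I² × R2 = (0.3991)² × 329 = 52.41 W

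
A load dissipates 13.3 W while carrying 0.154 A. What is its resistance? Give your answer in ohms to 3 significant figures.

From P = V I = I²R = V²/R, with the two given quantities we get R = P / I².
R = 13.3 / (0.1540)² = 560.8 Ω

561 Ω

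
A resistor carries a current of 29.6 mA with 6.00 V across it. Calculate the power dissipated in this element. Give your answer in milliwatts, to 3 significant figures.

178 mW

V and I are known directly — P = V I, no intermediate step needed.
P = 6.00 V × 0.02960 A = 0.1776 W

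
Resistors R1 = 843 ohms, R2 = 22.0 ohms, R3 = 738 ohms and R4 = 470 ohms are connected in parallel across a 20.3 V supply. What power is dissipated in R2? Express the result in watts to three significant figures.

18.7 W

Each parallel branch sees the full supply voltage, so P = V²/R applies directly to the target branch.
P_R2 = V² / R2 = (20.3)² / 22.0 Ω = 18.73 W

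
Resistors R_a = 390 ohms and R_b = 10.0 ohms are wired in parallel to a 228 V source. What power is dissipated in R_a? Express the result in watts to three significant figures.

133 W

The supply voltage appears across each parallel branch — just use P = V²/R_a.
P_R_a = V² / R_a = (228)² / 390 Ω = 133.3 W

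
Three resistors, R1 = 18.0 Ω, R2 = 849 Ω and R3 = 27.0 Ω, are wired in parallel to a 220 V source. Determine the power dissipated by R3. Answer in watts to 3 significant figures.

Every branch has 220 V across it, so for R3 the power is simply V²/R.
P_R3 = V² / R3 = (220)² / 27.0 Ω = 1793 W

1790 W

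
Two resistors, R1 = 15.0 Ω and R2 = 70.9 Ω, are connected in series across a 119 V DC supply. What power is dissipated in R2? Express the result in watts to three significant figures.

In a series string the same current flows through every resistor — find that current, then P = I²R for the one we want.
R_total = 15.0 + 70.9 = 85.90 Ω
I = V / R_total = 119 / 85.90 = 1.385 A
P_R2 = I² × R2 = (1.385)² × 70.9 = 136.1 W

136 W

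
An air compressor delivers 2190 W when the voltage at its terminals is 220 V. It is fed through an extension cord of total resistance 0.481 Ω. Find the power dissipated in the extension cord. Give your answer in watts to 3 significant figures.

47.7 W

The extension cord is a series resistance carrying the load current; its dissipation is I²R_line.
I = P / V = 2190 / 220 = 9.955 A through the extension cord.
P_line = I² R_line = (9.955)² × 0.481 = 47.66 W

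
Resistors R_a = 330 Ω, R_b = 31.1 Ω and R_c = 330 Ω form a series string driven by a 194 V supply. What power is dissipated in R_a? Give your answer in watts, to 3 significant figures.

The current is common to all series resistors; compute it, then apply P = I²R for the target.
R_total = 330 + 31.1 + 330 = 691.1 Ω
I = V / R_total = 194 / 691.1 = 0.2807 A
P_R_a = I² × R_a = (0.2807)² × 330 = 26.00 W

26.0 W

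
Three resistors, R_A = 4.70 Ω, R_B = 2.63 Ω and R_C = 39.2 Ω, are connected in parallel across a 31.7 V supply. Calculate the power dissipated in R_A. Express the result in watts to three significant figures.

Parallel branches share the same voltage; P = V²/R gives the branch power in one step.
P_R_A = V² / R_A = (31.7)² / 4.70 Ω = 213.8 W

214 W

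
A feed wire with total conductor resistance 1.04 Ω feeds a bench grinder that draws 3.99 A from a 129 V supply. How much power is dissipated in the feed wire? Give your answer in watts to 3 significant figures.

16.6 W

The feed wire is a series resistance carrying the load current; its dissipation is I²R_line.
The feed wire carries the full 3.99 A.
P_line = I² R_line = (3.990)² × 1.04 = 16.56 W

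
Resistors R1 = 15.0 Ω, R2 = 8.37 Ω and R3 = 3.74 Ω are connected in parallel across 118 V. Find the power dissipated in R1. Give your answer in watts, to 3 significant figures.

Parallel branches share the same voltage; P = V²/R gives the branch power in one step.
P_R1 = V² / R1 = (118)² / 15.0 Ω = 928.3 W

928 W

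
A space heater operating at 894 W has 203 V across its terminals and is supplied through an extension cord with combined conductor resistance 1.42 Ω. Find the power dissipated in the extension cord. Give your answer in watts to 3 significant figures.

The extension cord is a series resistance carrying the load current; its dissipation is I²R_line.
I = P / V = 894 / 203 = 4.404 A through the extension cord.
P_line = I² R_line = (4.404)² × 1.42 = 27.54 W

27.5 W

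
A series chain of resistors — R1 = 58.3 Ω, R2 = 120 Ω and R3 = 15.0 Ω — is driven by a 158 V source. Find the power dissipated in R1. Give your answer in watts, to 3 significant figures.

39.0 W

Every series element carries the same I. Get I from the total resistance, then P = I² × R1.
R_total = 58.3 + 120 + 15.0 = 193.3 Ω
I = V / R_total = 158 / 193.3 = 0.8174 A
P_R1 = I² × R1 = (0.8174)² × 58.3 = 38.95 W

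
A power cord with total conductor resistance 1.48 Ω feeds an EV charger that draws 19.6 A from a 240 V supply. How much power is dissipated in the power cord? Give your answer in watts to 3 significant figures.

Line loss is just I²R for the cable — we know both I and R_line directly.
The power cord carries the full 19.6 A.
P_line = I² R_line = (19.60)² × 1.48 = 568.6 W

569 W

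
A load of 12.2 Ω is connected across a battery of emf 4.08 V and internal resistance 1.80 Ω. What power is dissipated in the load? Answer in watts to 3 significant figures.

The internal resistance and the load are in series, so the same I flows through both; get I from ε/(r+R), then I²R for the load.
I = ε / (r + R) = 4.08 / (1.80 + 12.2) = 0.2914 A
P_load = I² R = (0.2914)² × 12.2 = 1.036 W

1.04 W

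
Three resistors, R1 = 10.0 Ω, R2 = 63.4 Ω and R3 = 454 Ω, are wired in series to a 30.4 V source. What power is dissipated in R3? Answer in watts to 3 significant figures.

In a series string the same current flows through every resistor — find that current, then P = I²R for the one we want.
R_total = 10.0 + 63.4 + 454 = 527.4 Ω
I = V / R_total = 30.4 / 527.4 = 0.05764 A
P_R3 = I² × R3 = (0.05764)² × 454 = 1.508 W

1.51 W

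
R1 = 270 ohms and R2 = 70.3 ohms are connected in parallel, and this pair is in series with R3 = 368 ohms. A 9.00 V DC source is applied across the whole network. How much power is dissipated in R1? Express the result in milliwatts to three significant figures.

Combine R1 and R2 into their parallel equivalent first, reducing the network to two series resistors.
R_p = (270×70.3)/(270+70.3) = 55.78 Ω
R_total = R_p + 368 = 55.78 + 368 = 423.8 Ω
I = V / R_total = 9.00 / 423.8 = 0.02124 A
Voltage across the parallel pair: V_p = I × R_p = 0.02124 × 55.78 = 1.185 V
R1 sits across V_p; its power is V_p²/R.
P_R1 = (1.185)² / 270 = 0.005197 W

5.20 mW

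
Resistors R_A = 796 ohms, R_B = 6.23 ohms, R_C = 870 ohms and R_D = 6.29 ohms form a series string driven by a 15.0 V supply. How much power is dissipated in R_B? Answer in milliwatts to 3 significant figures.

0.498 mW

Series elements share the same current, so find I first, then use P = I²R.
R_total = 796 + 6.23 + 870 + 6.29 = 1679 Ω
I = V / R_total = 15.0 / 1679 = 0.008936 A
P_R_B = I² × R_B = (0.008936)² × 6.23 = 0.0004975 W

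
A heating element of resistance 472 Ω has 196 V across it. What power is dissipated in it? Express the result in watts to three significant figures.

Voltage and resistance are given, so P = V²/R is the one-step route.
P = (196 V)² / 472 Ω = 81.39 W

81.4 W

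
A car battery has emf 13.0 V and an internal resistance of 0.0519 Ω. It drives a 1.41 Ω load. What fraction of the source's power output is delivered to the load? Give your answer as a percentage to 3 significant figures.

The source delivers εI, of which I²R reaches the load and I²r is lost; since I is common, η = R/(R+r).
η = R / (R + r) = 1.41 / (1.41 + 0.0519) = 0.9645

96.4 %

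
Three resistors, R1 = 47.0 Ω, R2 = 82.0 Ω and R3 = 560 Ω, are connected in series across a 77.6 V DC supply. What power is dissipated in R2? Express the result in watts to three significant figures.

1.04 W

In a series string the same current flows through every resistor — find that current, then P = I²R for the one we want.
R_total = 47.0 + 82.0 + 560 = 689.0 Ω
I = V / R_total = 77.6 / 689.0 = 0.1126 A
P_R2 = I² × R2 = (0.1126)² × 82.0 = 1.040 W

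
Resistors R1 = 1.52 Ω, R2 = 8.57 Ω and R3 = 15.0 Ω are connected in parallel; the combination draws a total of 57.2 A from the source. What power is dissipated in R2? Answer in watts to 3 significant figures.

539 W

Only the total current is stated, so first find the parallel equivalent to get the voltage across the combination.
1/R_eq = 1/1.52 + 1/8.57 + 1/15.0 ⇒ R_eq = 1.189 Ω
V = I_total × R_eq = 57.20 × 1.189 = 67.99 V
P_R2 = V² / R2 = (67.99)² / 8.57 = 539.5 W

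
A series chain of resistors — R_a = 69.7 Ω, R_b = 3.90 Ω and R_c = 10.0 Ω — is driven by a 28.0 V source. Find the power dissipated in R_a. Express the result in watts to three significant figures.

Every series element carries the same I. Get I from the total resistance, then P = I² × R_a.
R_total = 69.7 + 3.90 + 10.0 = 83.60 Ω
I = V / R_total = 28.0 / 83.60 = 0.3349 A
P_R_a = I² × R_a = (0.3349)² × 69.7 = 7.819 W

7.82 W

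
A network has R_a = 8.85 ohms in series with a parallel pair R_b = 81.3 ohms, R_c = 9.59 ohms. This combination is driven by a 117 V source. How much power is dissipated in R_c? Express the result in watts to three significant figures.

346 W

Collapse R_b‖R_c to a single equivalent, reducing the network to two series elements.
R_p = (81.3×9.59)/(81.3+9.59) = 8.578 Ω
R_total = 8.85 + 8.578 = 17.43 Ω
I = V / R_total = 117 / 17.43 = 6.713 A
Voltage across the parallel pair: V_p = I × R_p = 6.713 × 8.578 = 57.59 V
With V_p across R_c, its power is V_p²/R_c.
P_R_c = (57.59)² / 9.59 = 345.8 W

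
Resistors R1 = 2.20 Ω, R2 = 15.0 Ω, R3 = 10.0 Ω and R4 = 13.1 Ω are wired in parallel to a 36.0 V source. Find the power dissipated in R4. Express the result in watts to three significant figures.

98.9 W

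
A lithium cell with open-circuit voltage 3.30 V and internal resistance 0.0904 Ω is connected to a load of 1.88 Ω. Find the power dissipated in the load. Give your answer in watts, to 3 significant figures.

Load and internal resistance form a series loop — compute the loop current, then the load power via I²R.
I = ε / (r + R) = 3.30 / (0.0904 + 1.88) = 1.675 A
P_load = I² R = (1.675)² × 1.88 = 5.273 W

5.27 W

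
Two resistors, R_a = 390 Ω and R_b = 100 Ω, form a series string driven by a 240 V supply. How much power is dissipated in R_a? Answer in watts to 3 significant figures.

93.6 W

Since the resistors are in series they all carry the loop current I = V/R_total; the power in any one is I²R.
R_total = 390 + 100 = 490.0 Ω
I = V / R_total = 240 / 490.0 = 0.4898 A
P_R_a = I² × R_a = (0.4898)² × 390 = 93.56 W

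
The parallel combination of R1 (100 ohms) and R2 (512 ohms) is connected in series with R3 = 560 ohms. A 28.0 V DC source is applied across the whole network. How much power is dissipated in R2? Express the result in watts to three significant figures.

Collapse the R1‖R2 pair into one equivalent R_p; then R_p and R3 form a series string.
R_p = (100×512)/(100+512) = 83.66 Ω
R_total = R_p + 560 = 83.66 + 560 = 643.7 Ω
I = V / R_total = 28.0 / 643.7 = 0.04350 A
Voltage across the parallel pair: V_p = I × R_p = 0.04350 × 83.66 = 3.639 V
R2 sits across V_p; its power is V_p²/R.
P_R2 = (3.639)² / 512 = 0.02587 W

0.0259 W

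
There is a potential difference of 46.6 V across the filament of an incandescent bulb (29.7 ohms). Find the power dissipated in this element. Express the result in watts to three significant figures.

73.1 W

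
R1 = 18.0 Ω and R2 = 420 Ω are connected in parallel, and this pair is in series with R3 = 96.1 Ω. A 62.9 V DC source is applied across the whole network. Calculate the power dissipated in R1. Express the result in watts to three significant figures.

5.10 W

Collapse the R1‖R2 pair into one equivalent R_p; then R_p and R3 form a series string.
R_p = (18.0×420)/(18.0+420) = 17.26 Ω
R_total = R_p + 96.1 = 17.26 + 96.1 = 113.4 Ω
I = V / R_total = 62.9 / 113.4 = 0.5549 A
Voltage across the parallel pair: V_p = I × R_p = 0.5549 × 17.26 = 9.577 V
Use P = V²/R for R1 with V = V_p.
P_R1 = (9.577)² / 18.0 = 5.096 W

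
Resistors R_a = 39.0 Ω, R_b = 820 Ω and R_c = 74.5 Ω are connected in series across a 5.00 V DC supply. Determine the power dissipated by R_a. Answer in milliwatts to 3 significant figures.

1.12 mW

Series elements share the same current, so find I first, then use P = I²R.
R_total = 39.0 + 820 + 74.5 = 933.5 Ω
I = V / R_total = 5.00 / 933.5 = 0.005356 A
P_R_a = I² × R_a = (0.005356)² × 39.0 = 0.001119 W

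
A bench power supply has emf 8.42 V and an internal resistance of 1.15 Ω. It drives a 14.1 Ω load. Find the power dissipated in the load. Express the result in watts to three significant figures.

4.30 W

Find the circuit current first, then P = I²R for the load (series elements share I).
I = ε / (r + R) = 8.42 / (1.15 + 14.1) = 0.5521 A
P_load = I² R = (0.5521)² × 14.1 = 4.298 W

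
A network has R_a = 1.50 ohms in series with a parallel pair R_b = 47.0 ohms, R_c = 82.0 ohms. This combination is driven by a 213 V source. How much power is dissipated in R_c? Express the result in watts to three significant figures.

502 W

Reduce the parallel pair to R_p first; the network is then a simple series string.
R_p = (47.0×82.0)/(47.0+82.0) = 29.88 Ω
R_total = 1.50 + 29.88 = 31.38 Ω
I = V / R_total = 213 / 31.38 = 6.789 A
Voltage across the parallel pair: V_p = I × R_p = 6.789 × 29.88 = 202.8 V
With V_p across R_c, its power is V_p²/R_c.
P_R_c = (202.8)² / 82.0 = 501.6 W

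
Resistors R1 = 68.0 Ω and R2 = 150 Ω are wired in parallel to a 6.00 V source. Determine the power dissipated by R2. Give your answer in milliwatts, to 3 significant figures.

240 mW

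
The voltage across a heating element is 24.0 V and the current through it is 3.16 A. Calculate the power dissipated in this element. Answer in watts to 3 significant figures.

With V and I both given, power follows immediately from P = V I.
P = 24.0 V × 3.160 A = 75.84 W

75.8 W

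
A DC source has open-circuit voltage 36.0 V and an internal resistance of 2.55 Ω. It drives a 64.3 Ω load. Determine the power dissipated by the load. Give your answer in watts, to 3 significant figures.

The internal resistance and the load are in series, so the same I flows through both; get I from ε/(r+R), then I²R for the load.
I = ε / (r + R) = 36.0 / (2.55 + 64.3) = 0.5385 A
P_load = I² R = (0.5385)² × 64.3 = 18.65 W

18.6 W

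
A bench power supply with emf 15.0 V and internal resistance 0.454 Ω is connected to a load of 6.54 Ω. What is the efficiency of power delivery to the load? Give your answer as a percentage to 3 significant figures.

93.5 %

Both r and R carry the same current, so the power split is just the resistance split: η = R/(R+r).
η = R / (R + r) = 6.54 / (6.54 + 0.454) = 0.9351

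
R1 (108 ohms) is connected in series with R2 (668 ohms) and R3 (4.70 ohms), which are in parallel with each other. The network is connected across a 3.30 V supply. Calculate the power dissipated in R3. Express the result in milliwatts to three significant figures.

3.98 mW

First combine the parallel branches into one equivalent R_p, then R1 + R_p is a series pair.
R_p = (668×4.70)/(668+4.70) = 4.667 Ω
R_total = 108 + 4.667 = 112.7 Ω
I = V / R_total = 3.30 / 112.7 = 0.02929 A
Voltage across the parallel pair: V_p = I × R_p = 0.02929 × 4.667 = 0.1367 V
R3 sees V_p directly, so P = V_p² / R3.
P_R3 = (0.1367)² / 4.70 = 0.003976 W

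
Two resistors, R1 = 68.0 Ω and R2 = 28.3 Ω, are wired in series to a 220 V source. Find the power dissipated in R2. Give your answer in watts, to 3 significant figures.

148 W

In a series string the same current flows through every resistor — find that current, then P = I²R for the one we want.
R_total = 68.0 + 28.3 = 96.30 Ω
I = V / R_total = 220 / 96.30 = 2.285 A
P_R2 = I² × R2 = (2.285)² × 28.3 = 147.7 W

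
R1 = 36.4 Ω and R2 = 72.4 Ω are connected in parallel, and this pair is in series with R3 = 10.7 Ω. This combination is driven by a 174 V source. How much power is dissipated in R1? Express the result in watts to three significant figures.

Collapse the R1‖R2 pair into one equivalent R_p; then R_p and R3 form a series string.
R_p = (36.4×72.4)/(36.4+72.4) = 24.22 Ω
R_total = R_p + 10.7 = 24.22 + 10.7 = 34.92 Ω
I = V / R_total = 174 / 34.92 = 4.983 A
Voltage across the parallel pair: V_p = I × R_p = 4.983 × 24.22 = 120.7 V
R1 has V_p across it, so P = V_p²/R1.
P_R1 = (120.7)² / 36.4 = 400.1 W

400 W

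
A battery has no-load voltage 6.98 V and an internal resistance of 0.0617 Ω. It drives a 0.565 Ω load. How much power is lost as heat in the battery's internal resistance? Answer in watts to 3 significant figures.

7.65 W

The source's internal resistance is just another series element carrying I; its dissipation is I²r.
I = ε / (r + R) = 6.98 / (0.0617 + 0.565) = 11.14 A
P_int = I² r = (11.14)² × 0.0617 = 7.654 W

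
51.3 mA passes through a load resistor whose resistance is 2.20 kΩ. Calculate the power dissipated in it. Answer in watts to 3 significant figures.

5.79 W

With I and R stated, P = I²R applies in one step.
P = (0.05130 A)² × 2200 Ω = 5.790 W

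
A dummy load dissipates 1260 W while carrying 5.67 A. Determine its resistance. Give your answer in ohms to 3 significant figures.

The two known quantities fix the third via R = P / I².
R = 1260 / (5.670)² = 39.19 Ω

39.2 Ω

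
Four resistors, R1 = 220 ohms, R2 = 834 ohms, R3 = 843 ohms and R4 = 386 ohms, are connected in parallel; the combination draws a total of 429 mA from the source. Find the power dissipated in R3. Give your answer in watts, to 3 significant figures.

2.41 W

Only the total current is stated, so first find the parallel equivalent to get the voltage across the combination.
1/R_eq = 1/220 + 1/834 + 1/843 + 1/386 ⇒ R_eq = 105.0 Ω
V = I_total × R_eq = 0.4290 × 105.0 = 45.06 V
P_R3 = V² / R3 = (45.06)² / 843 = 2.408 W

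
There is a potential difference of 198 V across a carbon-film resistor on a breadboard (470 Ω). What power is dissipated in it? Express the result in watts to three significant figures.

With V across and R both known, P = V²/R gives the dissipation directly.
P = (198 V)² / 470 Ω = 83.41 W

83.4 W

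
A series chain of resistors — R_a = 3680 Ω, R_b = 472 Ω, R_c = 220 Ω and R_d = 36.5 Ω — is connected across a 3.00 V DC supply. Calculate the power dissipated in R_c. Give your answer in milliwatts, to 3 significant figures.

0.102 mW

Series elements share the same current, so find I first, then use P = I²R.
R_total = 3680 + 472 + 220 + 36.5 = 4408 Ω
I = V / R_total = 3.00 / 4408 = 0.0006805 A
P_R_c = I² × R_c = (0.0006805)² × 220 = 0.0001019 W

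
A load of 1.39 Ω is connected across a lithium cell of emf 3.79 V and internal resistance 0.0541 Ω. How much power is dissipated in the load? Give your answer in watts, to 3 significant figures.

Load and internal resistance form a series loop — compute the loop current, then the load power via I²R.
I = ε / (r + R) = 3.79 / (0.0541 + 1.39) = 2.624 A
P_load = I² R = (2.624)² × 1.39 = 9.574 W

9.57 W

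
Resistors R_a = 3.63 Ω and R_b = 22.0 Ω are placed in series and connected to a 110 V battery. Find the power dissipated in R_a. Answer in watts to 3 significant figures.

Series elements share the same current, so find I first, then use P = I²R.
R_total = 3.63 + 22.0 = 25.63 Ω
I = V / R_total = 110 / 25.63 = 4.292 A
P_R_a = I² × R_a = (4.292)² × 3.63 = 66.86 W

66.9 W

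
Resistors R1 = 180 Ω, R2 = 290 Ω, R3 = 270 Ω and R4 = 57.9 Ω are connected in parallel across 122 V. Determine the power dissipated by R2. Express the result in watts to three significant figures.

Every branch has 122 V across it, so for R2 the power is simply V²/R.
P_R2 = V² / R2 = (122)² / 290 Ω = 51.32 W

51.3 W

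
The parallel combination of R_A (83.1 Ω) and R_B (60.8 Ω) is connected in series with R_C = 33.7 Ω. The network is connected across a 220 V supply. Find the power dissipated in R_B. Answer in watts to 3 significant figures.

207 W

First find R_p for the parallel pair, then treat R_p + R_C as a series loop.
R_p = (83.1×60.8)/(83.1+60.8) = 35.11 Ω
R_total = R_p + 33.7 = 35.11 + 33.7 = 68.81 Ω
I = V / R_total = 220 / 68.81 = 3.197 A
Voltage across the parallel pair: V_p = I × R_p = 3.197 × 35.11 = 112.3 V
R_B has V_p across it, so P = V_p²/R_B.
P_R_B = (112.3)² / 60.8 = 207.3 W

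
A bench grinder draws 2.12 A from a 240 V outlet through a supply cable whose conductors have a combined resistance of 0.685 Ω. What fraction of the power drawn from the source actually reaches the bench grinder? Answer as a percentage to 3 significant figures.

The supply cable carries the full 2.12 A.
P_line = I² R_line = (2.120)² × 0.685 = 3.079 W
P_source = V I = 240 × 2.120 = 508.8 W; P_load = 505.7 W
η = P_load / P_source = 505.7 / 508.8 = 0.9939

99.4 %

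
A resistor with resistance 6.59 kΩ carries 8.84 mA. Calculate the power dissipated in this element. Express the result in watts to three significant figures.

Knowing I and R, the power is just I²R — no need to find V first.
P = (0.008840 A)² × 6590 Ω = 0.5150 W

0.515 W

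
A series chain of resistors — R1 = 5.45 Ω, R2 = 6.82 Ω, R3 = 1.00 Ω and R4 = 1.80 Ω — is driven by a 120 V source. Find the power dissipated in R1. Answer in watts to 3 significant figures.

In a series string the same current flows through every resistor — find that current, then P = I²R for the one we want.
R_total = 5.45 + 6.82 + 1.00 + 1.80 = 15.07 Ω
I = V / R_total = 120 / 15.07 = 7.963 A
P_R1 = I² × R1 = (7.963)² × 5.45 = 345.6 W

346 W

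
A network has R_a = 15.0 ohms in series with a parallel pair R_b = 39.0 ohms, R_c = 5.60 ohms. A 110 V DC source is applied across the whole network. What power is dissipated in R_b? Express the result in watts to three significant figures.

First combine the parallel branches into one equivalent R_p, then R_a + R_p is a series pair.
R_p = (39.0×5.60)/(39.0+5.60) = 4.897 Ω
R_total = 15.0 + 4.897 = 19.90 Ω
I = V / R_total = 110 / 19.90 = 5.529 A
Voltage across the parallel pair: V_p = I × R_p = 5.529 × 4.897 = 27.07 V
With V_p across R_b, its power is V_p²/R_b.
P_R_b = (27.07)² / 39.0 = 18.79 W

18.8 W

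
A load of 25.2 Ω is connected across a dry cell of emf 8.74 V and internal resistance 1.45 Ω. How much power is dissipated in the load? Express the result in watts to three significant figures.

2.71 W

With r and R in series, I = ε/(r+R); the load dissipates I²R.
I = ε / (r + R) = 8.74 / (1.45 + 25.2) = 0.3280 A
P_load = I² R = (0.3280)² × 25.2 = 2.710 W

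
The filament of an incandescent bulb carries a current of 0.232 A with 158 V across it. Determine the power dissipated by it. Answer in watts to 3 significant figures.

36.7 W

With V and I both given, power follows immediately from P = V I.
P = 158 V × 0.2320 A = 36.66 W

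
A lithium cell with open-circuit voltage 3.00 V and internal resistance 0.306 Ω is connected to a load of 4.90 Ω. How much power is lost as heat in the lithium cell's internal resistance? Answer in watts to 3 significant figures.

Internal loss is I²r, with I set by the total series resistance r+R.
I = ε / (r + R) = 3.00 / (0.306 + 4.90) = 0.5763 A
P_int = I² r = (0.5763)² × 0.306 = 0.1016 W

0.102 W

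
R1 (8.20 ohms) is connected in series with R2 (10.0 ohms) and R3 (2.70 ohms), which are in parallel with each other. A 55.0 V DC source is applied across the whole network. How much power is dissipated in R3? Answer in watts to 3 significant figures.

Collapse R2‖R3 to a single equivalent, reducing the network to two series elements.
R_p = (10.0×2.70)/(10.0+2.70) = 2.126 Ω
R_total = 8.20 + 2.126 = 10.33 Ω
I = V / R_total = 55.0 / 10.33 = 5.326 A
Voltage across the parallel pair: V_p = I × R_p = 5.326 × 2.126 = 11.32 V
With V_p across R3, its power is V_p²/R3.
P_R3 = (11.32)² / 2.70 = 47.49 W

47.5 W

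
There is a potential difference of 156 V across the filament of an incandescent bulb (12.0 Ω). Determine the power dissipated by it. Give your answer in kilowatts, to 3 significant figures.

We know the drop across the element and its resistance — P = V²/R, one step.
P = (156 V)² / 12.0 Ω = 2028 W

2.03 kW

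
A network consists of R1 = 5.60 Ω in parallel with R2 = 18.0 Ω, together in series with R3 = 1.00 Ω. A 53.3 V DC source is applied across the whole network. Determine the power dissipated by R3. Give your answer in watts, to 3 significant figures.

Reduce the parallel combination to a single R_p; the circuit then becomes R_p in series with the remaining resistor.
R_p = (5.60×18.0)/(5.60+18.0) = 4.271 Ω
R_total = R_p + 1.00 = 4.271 + 1.00 = 5.271 Ω
I = V / R_total = 53.3 / 5.271 = 10.11 A
R3 carries the full series current, so P = I²R.
P_R3 = (10.11)² × 1.00 = 102.2 W

102 W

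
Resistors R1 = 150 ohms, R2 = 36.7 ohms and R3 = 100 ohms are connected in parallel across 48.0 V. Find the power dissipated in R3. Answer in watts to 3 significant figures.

Each parallel branch sees the full supply voltage, so P = V²/R applies directly to the target branch.
P_R3 = V² / R3 = (48.0)² / 100 Ω = 23.04 W

23.0 W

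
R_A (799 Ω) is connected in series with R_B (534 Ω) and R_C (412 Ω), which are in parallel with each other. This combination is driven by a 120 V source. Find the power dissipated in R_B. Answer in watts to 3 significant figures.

1.37 W

Reduce the parallel pair to R_p first; the network is then a simple series string.
R_p = (534×412)/(534+412) = 232.6 Ω
R_total = 799 + 232.6 = 1032 Ω
I = V / R_total = 120 / 1032 = 0.1163 A
Voltage across the parallel pair: V_p = I × R_p = 0.1163 × 232.6 = 27.05 V
With V_p across R_B, its power is V_p²/R_B.
P_R_B = (27.05)² / 534 = 1.371 W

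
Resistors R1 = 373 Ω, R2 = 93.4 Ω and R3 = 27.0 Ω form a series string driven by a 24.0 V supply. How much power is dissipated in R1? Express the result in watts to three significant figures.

In a series string the same current flows through every resistor — find that current, then P = I²R for the one we want.
R_total = 373 + 93.4 + 27.0 = 493.4 Ω
I = V / R_total = 24.0 / 493.4 = 0.04864 A
P_R1 = I² × R1 = (0.04864)² × 373 = 0.8825 W

0.883 W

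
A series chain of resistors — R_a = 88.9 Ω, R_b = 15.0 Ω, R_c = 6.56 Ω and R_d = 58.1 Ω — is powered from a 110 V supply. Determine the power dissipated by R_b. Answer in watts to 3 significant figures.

6.39 W

In a series string the same current flows through every resistor — find that current, then P = I²R for the one we want.
R_total = 88.9 + 15.0 + 6.56 + 58.1 = 168.6 Ω
I = V / R_total = 110 / 168.6 = 0.6526 A
P_R_b = I² × R_b = (0.6526)² × 15.0 = 6.388 W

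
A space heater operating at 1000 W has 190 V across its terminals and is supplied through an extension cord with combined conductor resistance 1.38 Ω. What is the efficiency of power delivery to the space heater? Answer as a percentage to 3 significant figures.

I = P / V = 1000 / 190 = 5.263 A through the extension cord.
P_line = I² R_line = (5.263)² × 1.38 = 38.23 W
P_source = P_load + P_line = 1000 + 38.23 = 1038 W
η = P_load / P_source = 1000 / 1038 = 0.9632

96.3 %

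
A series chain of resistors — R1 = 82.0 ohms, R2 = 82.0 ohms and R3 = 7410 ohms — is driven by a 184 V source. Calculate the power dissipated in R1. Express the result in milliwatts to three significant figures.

Every series element carries the same I. Get I from the total resistance, then P = I² × R1.
R_total = 82.0 + 82.0 + 7410 = 7574 Ω
I = V / R_total = 184 / 7574 = 0.02429 A
P_R1 = I² × R1 = (0.02429)² × 82.0 = 0.04839 W

48.4 mW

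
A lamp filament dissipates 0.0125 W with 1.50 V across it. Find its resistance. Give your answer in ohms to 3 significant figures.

From P = V I = I²R = V²/R, with the two given quantities we get R = V² / P.
R = (1.50)² / 0.0125 = 180.0 Ω

180 Ω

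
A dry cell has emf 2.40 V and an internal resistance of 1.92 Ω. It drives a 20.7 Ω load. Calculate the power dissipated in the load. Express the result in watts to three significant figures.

0.233 W

The internal resistance and the load are in series, so the same I flows through both; get I from ε/(r+R), then I²R for the load.
I = ε / (r + R) = 2.40 / (1.92 + 20.7) = 0.1061 A
P_load = I² R = (0.1061)² × 20.7 = 0.2330 W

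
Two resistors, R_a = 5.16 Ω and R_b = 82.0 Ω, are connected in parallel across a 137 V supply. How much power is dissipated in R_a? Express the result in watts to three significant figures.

3640 W

The supply voltage appears across each parallel branch — just use P = V²/R_a.
P_R_a = V² / R_a = (137)² / 5.16 Ω = 3637 W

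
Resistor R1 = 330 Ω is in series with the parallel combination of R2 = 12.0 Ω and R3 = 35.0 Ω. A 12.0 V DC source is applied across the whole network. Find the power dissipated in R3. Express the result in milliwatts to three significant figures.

2.86 mW

Reduce the parallel pair to R_p first; the network is then a simple series string.
R_p = (12.0×35.0)/(12.0+35.0) = 8.936 Ω
R_total = 330 + 8.936 = 338.9 Ω
I = V / R_total = 12.0 / 338.9 = 0.03540 A
Voltage across the parallel pair: V_p = I × R_p = 0.03540 × 8.936 = 0.3164 V
With V_p across R3, its power is V_p²/R3.
P_R3 = (0.3164)² / 35.0 = 0.002860 W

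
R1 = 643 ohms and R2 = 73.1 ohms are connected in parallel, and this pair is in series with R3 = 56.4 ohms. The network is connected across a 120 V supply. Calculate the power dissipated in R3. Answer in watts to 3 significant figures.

54.5 W

Reduce the parallel combination to a single R_p; the circuit then becomes R_p in series with the remaining resistor.
R_p = (643×73.1)/(643+73.1) = 65.64 Ω
R_total = R_p + 56.4 = 65.64 + 56.4 = 122.0 Ω
I = V / R_total = 120 / 122.0 = 0.9833 A
R3 carries the full series current, so P = I²R.
P_R3 = (0.9833)² × 56.4 = 54.53 W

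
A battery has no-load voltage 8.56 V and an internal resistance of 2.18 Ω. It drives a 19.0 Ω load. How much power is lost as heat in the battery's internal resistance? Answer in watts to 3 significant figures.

The internal resistance carries the same current as the load; P_int = I²r.
I = ε / (r + R) = 8.56 / (2.18 + 19.0) = 0.4042 A
P_int = I² r = (0.4042)² × 2.18 = 0.3561 W

0.356 W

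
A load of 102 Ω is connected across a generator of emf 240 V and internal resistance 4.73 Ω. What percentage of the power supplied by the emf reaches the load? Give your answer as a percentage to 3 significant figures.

Efficiency is P_load / P_total. With a series r and R sharing the same I, P = I²R for each, so η = R/(R+r).
η = R / (R + r) = 102 / (102 + 4.73) = 0.9557

95.6 %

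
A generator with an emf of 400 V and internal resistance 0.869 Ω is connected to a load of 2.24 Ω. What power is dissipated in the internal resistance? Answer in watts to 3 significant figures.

14400 W

r is in series with the load, so it carries the full circuit current — the loss in it is I²r.
I = ε / (r + R) = 400 / (0.869 + 2.24) = 128.7 A
P_int = I² r = (128.7)² × 0.869 = 14380 W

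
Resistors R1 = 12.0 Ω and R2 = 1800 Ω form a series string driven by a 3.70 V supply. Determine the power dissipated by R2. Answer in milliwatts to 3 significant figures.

7.51 mW

In a series string the same current flows through every resistor — find that current, then P = I²R for the one we want.
R_total = 12.0 + 1800 = 1812 Ω
I = V / R_total = 3.70 / 1812 = 0.002042 A
P_R2 = I² × R2 = (0.002042)² × 1800 = 0.007505 W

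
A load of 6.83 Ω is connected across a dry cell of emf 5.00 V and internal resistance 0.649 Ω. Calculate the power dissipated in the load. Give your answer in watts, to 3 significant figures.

3.05 W

Load and internal resistance form a series loop — compute the loop current, then the load power via I²R.
I = ε / (r + R) = 5.00 / (0.649 + 6.83) = 0.6685 A
P_load = I² R = (0.6685)² × 6.83 = 3.053 W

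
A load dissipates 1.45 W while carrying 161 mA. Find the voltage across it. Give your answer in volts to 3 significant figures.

9.01 V

Inverting the appropriate power form: V = P / I.
V = 1.45 / 0.1610 = 9.006 V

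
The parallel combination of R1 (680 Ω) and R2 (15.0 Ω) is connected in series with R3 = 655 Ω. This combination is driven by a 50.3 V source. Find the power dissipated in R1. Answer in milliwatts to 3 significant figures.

Combine R1 and R2 into their parallel equivalent first, reducing the network to two series resistors.
R_p = (680×15.0)/(680+15.0) = 14.68 Ω
R_total = R_p + 655 = 14.68 + 655 = 669.7 Ω
I = V / R_total = 50.3 / 669.7 = 0.07511 A
Voltage across the parallel pair: V_p = I × R_p = 0.07511 × 14.68 = 1.102 V
R1 sits across V_p; its power is V_p²/R.
P_R1 = (1.102)² / 680 = 0.001787 W

1.79 mW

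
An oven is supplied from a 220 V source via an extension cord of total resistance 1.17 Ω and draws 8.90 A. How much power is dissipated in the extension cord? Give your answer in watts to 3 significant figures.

Only the current and the line resistance are needed for the I²R loss.
The extension cord carries the full 8.90 A.
P_line = I² R_line = (8.900)² × 1.17 = 92.68 W

92.7 W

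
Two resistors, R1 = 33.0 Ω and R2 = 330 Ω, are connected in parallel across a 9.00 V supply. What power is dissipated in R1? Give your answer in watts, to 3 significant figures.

2.45 W

R1 sits directly across the source, so P = V²/R with V = 9.00 V.
P_R1 = V² / R1 = (9.00)² / 33.0 Ω = 2.455 W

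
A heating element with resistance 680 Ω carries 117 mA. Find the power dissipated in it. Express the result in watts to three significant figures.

Current and resistance are given, so P = I²R is the direct form.
P = (0.1170 A)² × 680 Ω = 9.309 W

9.31 W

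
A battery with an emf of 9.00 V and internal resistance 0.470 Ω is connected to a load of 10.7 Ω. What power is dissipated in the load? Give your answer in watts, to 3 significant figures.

Find the circuit current first, then P = I²R for the load (series elements share I).
I = ε / (r + R) = 9.00 / (0.470 + 10.7) = 0.8057 A
P_load = I² R = (0.8057)² × 10.7 = 6.946 W

6.95 W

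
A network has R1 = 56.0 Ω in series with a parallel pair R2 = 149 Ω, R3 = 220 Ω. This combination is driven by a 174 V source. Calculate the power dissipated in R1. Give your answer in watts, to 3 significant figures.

80.8 W

Collapse R2‖R3 to a single equivalent, reducing the network to two series elements.
R_p = (149×220)/(149+220) = 88.83 Ω
R_total = 56.0 + 88.83 = 144.8 Ω
I = V / R_total = 174 / 144.8 = 1.201 A
R1 is in the main series path, so its power is I²R1.
P_R1 = (1.201)² × 56.0 = 80.82 W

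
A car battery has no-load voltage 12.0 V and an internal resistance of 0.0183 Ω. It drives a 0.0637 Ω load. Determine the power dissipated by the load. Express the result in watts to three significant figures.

1360 W

The internal resistance and the load are in series, so the same I flows through both; get I from ε/(r+R), then I²R for the load.
I = ε / (r + R) = 12.0 / (0.0183 + 0.0637) = 146.3 A
P_load = I² R = (146.3)² × 0.0637 = 1364 W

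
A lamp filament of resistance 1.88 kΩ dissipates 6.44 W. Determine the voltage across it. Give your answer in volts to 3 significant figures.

110 V

From P = V I = I²R = V²/R, with the two given quantities we get V = √(P R).
V = √(6.44 × 1880) = 110.0 V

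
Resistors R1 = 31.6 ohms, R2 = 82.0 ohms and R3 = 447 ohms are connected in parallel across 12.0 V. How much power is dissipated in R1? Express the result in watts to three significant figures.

4.56 W

Parallel branches share the same voltage; P = V²/R gives the branch power in one step.
P_R1 = V² / R1 = (12.0)² / 31.6 Ω = 4.557 W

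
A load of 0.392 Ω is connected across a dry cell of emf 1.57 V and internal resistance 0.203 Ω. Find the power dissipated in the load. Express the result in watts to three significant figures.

Find the circuit current first, then P = I²R for the load (series elements share I).
I = ε / (r + R) = 1.57 / (0.203 + 0.392) = 2.639 A
P_load = I² R = (2.639)² × 0.392 = 2.729 W

2.73 W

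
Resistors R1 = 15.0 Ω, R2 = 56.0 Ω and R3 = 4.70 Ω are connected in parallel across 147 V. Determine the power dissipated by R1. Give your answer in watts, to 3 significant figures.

1440 W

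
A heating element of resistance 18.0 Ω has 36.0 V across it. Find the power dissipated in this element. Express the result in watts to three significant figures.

72.0 W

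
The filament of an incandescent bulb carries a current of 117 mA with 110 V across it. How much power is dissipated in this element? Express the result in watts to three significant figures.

12.9 W

V and I are known directly — P = V I, no intermediate step needed.
P = 110 V × 0.1170 A = 12.87 W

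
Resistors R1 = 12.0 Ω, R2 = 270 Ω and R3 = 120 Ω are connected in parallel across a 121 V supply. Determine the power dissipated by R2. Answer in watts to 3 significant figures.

Each parallel branch sees the full supply voltage, so P = V²/R applies directly to the target branch.
P_R2 = V² / R2 = (121)² / 270 Ω = 54.23 W

54.2 W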